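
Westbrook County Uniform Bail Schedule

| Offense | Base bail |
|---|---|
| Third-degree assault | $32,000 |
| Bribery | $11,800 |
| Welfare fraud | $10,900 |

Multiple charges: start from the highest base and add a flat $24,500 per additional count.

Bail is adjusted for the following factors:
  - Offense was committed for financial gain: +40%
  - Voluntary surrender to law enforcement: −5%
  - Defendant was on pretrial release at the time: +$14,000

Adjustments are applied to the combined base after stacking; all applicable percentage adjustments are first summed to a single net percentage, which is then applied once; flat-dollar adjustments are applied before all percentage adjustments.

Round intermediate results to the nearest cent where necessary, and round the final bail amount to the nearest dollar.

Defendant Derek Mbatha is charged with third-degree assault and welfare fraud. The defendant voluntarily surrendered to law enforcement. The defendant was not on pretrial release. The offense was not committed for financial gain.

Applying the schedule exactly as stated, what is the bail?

Base amounts from the schedule: third-degree assault $32,000; welfare fraud $10,900.
Stacking rule: highest base plus $24,500 per additional charge. Highest is third-degree assault at $32,000; 1 additional charge → +$24,500. Combined base = $56,500.
Voluntary surrender to law enforcement (−5%): $56,500 × 0.95 = $53,675.

$53,675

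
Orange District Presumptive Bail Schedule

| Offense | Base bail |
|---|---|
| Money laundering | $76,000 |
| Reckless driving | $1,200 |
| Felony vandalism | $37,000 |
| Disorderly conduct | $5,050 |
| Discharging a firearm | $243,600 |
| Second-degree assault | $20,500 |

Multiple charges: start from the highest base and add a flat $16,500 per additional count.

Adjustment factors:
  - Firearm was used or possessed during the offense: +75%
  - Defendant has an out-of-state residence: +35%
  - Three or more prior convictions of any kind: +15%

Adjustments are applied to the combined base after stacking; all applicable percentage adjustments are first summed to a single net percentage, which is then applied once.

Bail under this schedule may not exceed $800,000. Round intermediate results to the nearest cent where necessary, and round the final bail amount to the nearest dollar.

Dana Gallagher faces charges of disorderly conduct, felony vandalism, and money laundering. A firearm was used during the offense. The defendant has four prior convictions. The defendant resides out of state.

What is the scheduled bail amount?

Base amounts from the schedule: disorderly conduct $5,050; felony vandalism $37,000; money laundering $76,000.
Stacking rule: highest base plus $16,500 per additional charge. Highest is money laundering at $76,000; 2 additional charges → +$33,000. Combined base = $109,000.
Net percentage adjustment: +75% +35% +15% = +125%. $109,000 × 2.25 = $245,250.
$245,250 is within the $800,000 maximum.

$245,250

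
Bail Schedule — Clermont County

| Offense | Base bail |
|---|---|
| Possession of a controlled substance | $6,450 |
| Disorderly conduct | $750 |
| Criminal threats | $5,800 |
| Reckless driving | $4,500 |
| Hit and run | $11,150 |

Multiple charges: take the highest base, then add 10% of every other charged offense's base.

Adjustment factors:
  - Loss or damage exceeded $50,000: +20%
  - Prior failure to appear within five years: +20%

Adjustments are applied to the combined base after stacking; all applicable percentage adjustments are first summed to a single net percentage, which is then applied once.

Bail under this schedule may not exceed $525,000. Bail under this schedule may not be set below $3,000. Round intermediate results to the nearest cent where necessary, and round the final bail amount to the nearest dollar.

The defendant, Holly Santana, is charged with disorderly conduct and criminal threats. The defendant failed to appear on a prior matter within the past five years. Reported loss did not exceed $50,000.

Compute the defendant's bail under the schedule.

$7,050

Base amounts from the schedule: disorderly conduct $750; criminal threats $5,800.
Stacking rule: highest base plus 10% of each additional charge. Highest is criminal threats at $5,800. Additional: $750 × 10% = $75. Combined base = $5,800 + $75 = $5,875.
Prior failure to appear within five years (+20%): $5,875 × 1.2 = $7,050.
$7,050 is within the $525,000 maximum.
$7,050 is at or above the $3,000 minimum.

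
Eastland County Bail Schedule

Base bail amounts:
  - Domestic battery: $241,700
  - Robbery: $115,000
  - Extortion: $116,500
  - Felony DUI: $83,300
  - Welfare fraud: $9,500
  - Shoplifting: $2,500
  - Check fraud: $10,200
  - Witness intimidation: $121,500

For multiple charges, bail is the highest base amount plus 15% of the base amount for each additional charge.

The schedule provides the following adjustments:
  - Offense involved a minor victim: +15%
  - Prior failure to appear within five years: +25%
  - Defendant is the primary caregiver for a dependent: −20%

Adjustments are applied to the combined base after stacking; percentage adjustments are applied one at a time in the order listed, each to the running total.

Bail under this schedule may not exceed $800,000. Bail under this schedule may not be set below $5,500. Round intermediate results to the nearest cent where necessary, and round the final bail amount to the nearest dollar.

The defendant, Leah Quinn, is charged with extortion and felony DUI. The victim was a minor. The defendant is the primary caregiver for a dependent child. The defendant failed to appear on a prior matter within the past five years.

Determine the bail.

$148,344

Base amounts from the schedule: extortion $116,500; felony DUI $83,300.
Stacking rule: highest base plus 15% of each additional charge. Highest is extortion at $116,500. Additional: $83,300 × 15% = $12,495. Combined base = $116,500 + $12,495 = $128,995.
Offense involved a minor victim (+15%): $128,995 × 1.15 = $148,344.25.
Prior failure to appear within five years (+25%): $148,344.25 × 1.25 = $185,430.31.
Defendant is the primary caregiver for a dependent (−20%): $185,430.31 × 0.8 = $148,344.25.
$148,344.25 is within the $800,000 maximum.
$148,344.25 is at or above the $5,500 minimum.
Rounded to the nearest dollar: $148,344.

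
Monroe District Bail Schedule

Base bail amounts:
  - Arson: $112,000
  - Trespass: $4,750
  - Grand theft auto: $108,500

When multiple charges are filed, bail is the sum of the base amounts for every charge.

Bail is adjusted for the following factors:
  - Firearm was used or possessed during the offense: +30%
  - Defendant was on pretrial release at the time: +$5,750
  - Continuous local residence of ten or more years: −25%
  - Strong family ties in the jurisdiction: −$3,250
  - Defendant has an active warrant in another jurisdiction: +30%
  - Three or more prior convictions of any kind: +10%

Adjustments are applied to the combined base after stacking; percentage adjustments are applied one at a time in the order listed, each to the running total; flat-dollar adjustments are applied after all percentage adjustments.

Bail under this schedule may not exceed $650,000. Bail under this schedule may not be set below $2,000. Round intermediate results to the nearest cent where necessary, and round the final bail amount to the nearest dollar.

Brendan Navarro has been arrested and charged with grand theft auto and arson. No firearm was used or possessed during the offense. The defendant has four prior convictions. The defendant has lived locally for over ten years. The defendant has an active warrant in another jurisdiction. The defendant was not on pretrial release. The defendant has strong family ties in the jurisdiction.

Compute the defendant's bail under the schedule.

Base amounts from the schedule: grand theft auto $108,500; arson $112,000.
Stacking rule: sum of all bases. $108,500 + $112,000 = $220,500.
Continuous local residence of ten or more years (−25%): $220,500 × 0.75 = $165,375.
Defendant has an active warrant in another jurisdiction (+30%): $165,375 × 1.3 = $214,987.50.
Three or more prior convictions of any kind (+10%): $214,987.50 × 1.1 = $236,486.25.
Strong family ties in the jurisdiction (−$3,250 flat): $236,486.25 − $3,250 = $233,236.25.
$233,236.25 is within the $650,000 maximum.
$233,236.25 is at or above the $2,000 minimum.
Rounded to the nearest dollar: $233,236.

$233,236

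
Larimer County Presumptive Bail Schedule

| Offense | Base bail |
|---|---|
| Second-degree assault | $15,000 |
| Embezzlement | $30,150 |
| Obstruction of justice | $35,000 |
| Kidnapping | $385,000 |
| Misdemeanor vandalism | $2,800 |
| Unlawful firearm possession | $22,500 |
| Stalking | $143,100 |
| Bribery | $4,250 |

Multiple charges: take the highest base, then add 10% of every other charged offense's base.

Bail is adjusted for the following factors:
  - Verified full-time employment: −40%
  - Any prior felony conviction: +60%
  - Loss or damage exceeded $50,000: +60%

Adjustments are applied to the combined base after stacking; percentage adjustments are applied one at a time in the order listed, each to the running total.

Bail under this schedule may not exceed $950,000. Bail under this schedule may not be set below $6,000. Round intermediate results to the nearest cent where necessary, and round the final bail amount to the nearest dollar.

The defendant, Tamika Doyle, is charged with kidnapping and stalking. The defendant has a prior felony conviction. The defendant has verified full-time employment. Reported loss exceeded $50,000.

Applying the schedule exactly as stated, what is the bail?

Base amounts from the schedule: kidnapping $385,000; stalking $143,100.
Stacking rule: highest base plus 10% of each additional charge. Highest is kidnapping at $385,000. Additional: $143,100 × 10% = $14,310. Combined base = $385,000 + $14,310 = $399,310.
Verified full-time employment (−40%): $399,310 × 0.6 = $239,586.
Any prior felony conviction (+60%): $239,586 × 1.6 = $383,337.60.
Loss or damage exceeded $50,000 (+60%): $383,337.60 × 1.6 = $613,340.16.
$613,340.16 is within the $950,000 maximum.
$613,340.16 is at or above the $6,000 minimum.
Rounded to the nearest dollar: $613,340.

$613,340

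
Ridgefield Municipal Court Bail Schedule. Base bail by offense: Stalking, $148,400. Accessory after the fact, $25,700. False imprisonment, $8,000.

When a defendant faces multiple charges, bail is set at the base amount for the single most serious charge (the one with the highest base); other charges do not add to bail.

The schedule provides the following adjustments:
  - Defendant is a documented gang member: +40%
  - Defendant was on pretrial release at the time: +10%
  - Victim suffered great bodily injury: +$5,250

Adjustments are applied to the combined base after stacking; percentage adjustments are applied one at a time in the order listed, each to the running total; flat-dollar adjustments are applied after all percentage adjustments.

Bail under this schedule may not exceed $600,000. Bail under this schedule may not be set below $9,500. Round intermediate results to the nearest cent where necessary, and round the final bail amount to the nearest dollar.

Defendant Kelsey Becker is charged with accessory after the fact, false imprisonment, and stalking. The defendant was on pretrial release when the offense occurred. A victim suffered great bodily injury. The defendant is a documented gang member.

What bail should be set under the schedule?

Base amounts from the schedule: accessory after the fact $25,700; false imprisonment $8,000; stalking $148,400.
Stacking rule: use the highest base only. Highest is stalking at $148,400. Combined base = $148,400.
Defendant is a documented gang member (+40%): $148,400 × 1.4 = $207,760.
Defendant was on pretrial release at the time (+10%): $207,760 × 1.1 = $228,536.
Victim suffered great bodily injury (+$5,250 flat): $228,536 + $5,250 = $233,786.
$233,786 is within the $600,000 maximum.
$233,786 is at or above the $9,500 minimum.

$233,786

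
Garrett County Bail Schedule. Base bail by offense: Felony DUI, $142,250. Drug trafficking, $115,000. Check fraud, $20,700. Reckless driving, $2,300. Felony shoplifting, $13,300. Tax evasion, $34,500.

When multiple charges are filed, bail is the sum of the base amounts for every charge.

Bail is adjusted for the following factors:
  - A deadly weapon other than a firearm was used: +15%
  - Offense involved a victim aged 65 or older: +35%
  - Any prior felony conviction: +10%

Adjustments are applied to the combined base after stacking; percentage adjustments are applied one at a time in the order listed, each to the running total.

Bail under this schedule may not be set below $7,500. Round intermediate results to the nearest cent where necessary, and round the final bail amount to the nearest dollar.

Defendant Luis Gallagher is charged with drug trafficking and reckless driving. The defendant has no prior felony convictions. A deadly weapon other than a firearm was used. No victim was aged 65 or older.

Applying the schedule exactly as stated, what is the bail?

Base amounts from the schedule: drug trafficking $115,000; reckless driving $2,300.
Stacking rule: sum of all bases. $115,000 + $2,300 = $117,300.
A deadly weapon other than a firearm was used (+15%): $117,300 × 1.15 = $134,895.
$134,895 is at or above the $7,500 minimum.

$134,895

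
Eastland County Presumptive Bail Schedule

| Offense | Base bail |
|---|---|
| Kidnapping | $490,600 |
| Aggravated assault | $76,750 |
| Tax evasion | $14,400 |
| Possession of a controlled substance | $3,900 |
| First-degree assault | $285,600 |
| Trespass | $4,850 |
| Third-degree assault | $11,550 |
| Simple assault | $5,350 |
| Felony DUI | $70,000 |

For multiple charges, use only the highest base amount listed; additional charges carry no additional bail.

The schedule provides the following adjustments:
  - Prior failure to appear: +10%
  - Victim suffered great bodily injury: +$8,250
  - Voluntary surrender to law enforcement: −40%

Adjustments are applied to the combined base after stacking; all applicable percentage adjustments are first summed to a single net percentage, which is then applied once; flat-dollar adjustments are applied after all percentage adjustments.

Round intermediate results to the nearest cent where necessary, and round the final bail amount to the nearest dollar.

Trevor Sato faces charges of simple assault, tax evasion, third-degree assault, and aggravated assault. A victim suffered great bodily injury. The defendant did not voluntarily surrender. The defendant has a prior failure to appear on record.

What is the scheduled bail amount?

Base amounts from the schedule: simple assault $5,350; tax evasion $14,400; third-degree assault $11,550; aggravated assault $76,750.
Stacking rule: use the highest base only. Highest is aggravated assault at $76,750. Combined base = $76,750.
Prior failure to appear (+10%): $76,750 × 1.1 = $84,425.
Victim suffered great bodily injury (+$8,250 flat): $84,425 + $8,250 = $92,675.

$92,675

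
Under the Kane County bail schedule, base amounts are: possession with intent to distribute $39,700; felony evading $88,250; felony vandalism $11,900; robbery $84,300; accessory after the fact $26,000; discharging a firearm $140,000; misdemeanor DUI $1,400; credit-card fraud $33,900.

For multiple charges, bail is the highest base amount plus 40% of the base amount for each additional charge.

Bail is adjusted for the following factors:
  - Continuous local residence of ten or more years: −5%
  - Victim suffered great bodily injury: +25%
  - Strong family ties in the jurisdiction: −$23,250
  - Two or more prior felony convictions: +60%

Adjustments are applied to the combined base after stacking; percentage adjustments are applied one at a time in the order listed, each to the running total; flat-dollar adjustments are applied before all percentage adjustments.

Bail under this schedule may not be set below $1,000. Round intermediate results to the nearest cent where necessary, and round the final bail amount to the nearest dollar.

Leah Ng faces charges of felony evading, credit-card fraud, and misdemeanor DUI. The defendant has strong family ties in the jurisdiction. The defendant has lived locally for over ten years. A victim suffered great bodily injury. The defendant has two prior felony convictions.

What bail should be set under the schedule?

$150,328

Base amounts from the schedule: felony evading $88,250; credit-card fraud $33,900; misdemeanor DUI $1,400.
Stacking rule: highest base plus 40% of each additional charge. Highest is felony evading at $88,250. Additional: $33,900 × 40% = $13,560; $1,400 × 40% = $560. Combined base = $88,250 + $14,120 = $102,370.
Strong family ties in the jurisdiction (−$23,250 flat): $102,370 − $23,250 = $79,120.
Continuous local residence of ten or more years (−5%): $79,120 × 0.95 = $75,164.
Victim suffered great bodily injury (+25%): $75,164 × 1.25 = $93,955.
Two or more prior felony convictions (+60%): $93,955 × 1.6 = $150,328.
$150,328 is at or above the $1,000 minimum.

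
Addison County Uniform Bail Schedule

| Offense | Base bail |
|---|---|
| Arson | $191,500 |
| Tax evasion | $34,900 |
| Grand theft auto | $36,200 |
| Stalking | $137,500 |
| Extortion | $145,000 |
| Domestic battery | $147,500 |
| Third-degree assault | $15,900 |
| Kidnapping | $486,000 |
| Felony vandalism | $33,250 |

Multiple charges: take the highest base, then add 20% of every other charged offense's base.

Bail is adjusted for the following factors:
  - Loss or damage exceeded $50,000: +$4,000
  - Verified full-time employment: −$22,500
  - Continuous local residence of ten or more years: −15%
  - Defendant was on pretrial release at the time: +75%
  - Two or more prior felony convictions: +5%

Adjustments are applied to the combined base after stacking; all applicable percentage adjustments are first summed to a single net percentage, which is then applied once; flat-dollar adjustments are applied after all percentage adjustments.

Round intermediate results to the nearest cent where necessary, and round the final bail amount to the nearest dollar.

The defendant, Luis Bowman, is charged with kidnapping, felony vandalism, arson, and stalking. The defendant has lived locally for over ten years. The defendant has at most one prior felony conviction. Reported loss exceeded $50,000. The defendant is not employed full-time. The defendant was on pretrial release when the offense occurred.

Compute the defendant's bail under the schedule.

Base amounts from the schedule: kidnapping $486,000; felony vandalism $33,250; arson $191,500; stalking $137,500.
Stacking rule: highest base plus 20% of each additional charge. Highest is kidnapping at $486,000. Additional: $33,250 × 20% = $6,650; $191,500 × 20% = $38,300; $137,500 × 20% = $27,500. Combined base = $486,000 + $72,450 = $558,450.
Net percentage adjustment: −15% +75% = +60%. $558,450 × 1.6 = $893,520.
Loss or damage exceeded $50,000 (+$4,000 flat): $893,520 + $4,000 = $897,520.

$897,520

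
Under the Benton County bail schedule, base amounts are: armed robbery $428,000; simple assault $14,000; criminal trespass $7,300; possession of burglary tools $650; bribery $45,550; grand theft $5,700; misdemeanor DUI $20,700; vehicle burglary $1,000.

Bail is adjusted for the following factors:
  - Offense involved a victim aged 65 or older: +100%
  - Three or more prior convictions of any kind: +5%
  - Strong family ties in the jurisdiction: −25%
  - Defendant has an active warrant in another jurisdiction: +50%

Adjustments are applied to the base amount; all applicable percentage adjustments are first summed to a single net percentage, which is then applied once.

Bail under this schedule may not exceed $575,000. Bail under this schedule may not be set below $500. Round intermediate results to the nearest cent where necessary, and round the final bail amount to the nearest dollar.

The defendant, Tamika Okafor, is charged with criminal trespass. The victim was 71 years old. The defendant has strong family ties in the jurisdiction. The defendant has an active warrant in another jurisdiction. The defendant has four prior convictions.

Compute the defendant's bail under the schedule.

$16,790

Base amounts from the schedule: criminal trespass $7,300.
Single charge. Combined base = $7,300.
Net percentage adjustment: +100% +5% −25% +50% = +130%. $7,300 × 2.3 = $16,790.
$16,790 is within the $575,000 maximum.
$16,790 is at or above the $500 minimum.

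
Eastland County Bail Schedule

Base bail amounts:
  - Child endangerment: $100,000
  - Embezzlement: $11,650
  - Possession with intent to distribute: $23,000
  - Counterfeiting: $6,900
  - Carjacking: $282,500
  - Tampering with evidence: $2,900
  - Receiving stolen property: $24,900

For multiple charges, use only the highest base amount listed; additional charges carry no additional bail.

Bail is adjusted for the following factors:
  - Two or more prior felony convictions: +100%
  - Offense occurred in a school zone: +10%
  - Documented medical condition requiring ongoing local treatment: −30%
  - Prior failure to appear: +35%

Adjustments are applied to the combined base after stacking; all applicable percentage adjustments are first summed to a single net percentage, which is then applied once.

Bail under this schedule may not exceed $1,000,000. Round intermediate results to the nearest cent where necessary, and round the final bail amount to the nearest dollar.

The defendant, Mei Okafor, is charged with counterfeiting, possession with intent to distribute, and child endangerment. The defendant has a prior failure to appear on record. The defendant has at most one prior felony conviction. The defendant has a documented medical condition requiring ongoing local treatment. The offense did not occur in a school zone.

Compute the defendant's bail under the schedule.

$105,000

Base amounts from the schedule: counterfeiting $6,900; possession with intent to distribute $23,000; child endangerment $100,000.
Stacking rule: use the highest base only. Highest is child endangerment at $100,000. Combined base = $100,000.
Net percentage adjustment: −30% +35% = +5%. $100,000 × 1.05 = $105,000.
$105,000 is within the $1,000,000 maximum.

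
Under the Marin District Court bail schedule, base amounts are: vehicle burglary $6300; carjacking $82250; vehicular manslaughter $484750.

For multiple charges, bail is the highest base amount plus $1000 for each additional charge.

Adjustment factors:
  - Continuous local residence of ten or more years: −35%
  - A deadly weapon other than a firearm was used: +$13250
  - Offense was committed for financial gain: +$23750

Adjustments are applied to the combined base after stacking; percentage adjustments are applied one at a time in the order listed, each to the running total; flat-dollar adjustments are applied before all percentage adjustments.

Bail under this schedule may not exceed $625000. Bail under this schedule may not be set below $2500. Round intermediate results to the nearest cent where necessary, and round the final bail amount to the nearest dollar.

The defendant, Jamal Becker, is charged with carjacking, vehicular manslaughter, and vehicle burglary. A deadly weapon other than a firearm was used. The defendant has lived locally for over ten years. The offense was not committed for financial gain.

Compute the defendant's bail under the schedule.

$325000

Base amounts from the schedule: carjacking $82250; vehicular manslaughter $484750; vehicle burglary $6300.
Stacking rule: highest base plus $1000 per additional charge. Highest is vehicular manslaughter at $484750; 2 additional charges → +$2000. Combined base = $486750.
A deadly weapon other than a firearm was used (+$13250 flat): $486750 + $13250 = $500000.
Continuous local residence of ten or more years (−35%): $500000 × 0.65 = $325000.
$325000 is within the $625000 maximum.
$325000 is at or above the $2500 minimum.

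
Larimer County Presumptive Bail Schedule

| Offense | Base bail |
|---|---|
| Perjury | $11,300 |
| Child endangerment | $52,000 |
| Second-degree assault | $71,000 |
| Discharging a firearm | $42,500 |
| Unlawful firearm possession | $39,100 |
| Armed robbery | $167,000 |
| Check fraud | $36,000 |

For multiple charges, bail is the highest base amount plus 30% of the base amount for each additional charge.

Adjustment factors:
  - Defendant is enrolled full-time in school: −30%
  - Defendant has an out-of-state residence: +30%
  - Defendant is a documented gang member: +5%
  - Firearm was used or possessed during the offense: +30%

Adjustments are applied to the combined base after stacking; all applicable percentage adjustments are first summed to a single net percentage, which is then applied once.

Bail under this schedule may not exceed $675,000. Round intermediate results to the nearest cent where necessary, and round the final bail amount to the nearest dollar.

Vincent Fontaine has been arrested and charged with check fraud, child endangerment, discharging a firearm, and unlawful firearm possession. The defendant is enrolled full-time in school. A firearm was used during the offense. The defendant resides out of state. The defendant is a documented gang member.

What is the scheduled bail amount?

Base amounts from the schedule: check fraud $36,000; child endangerment $52,000; discharging a firearm $42,500; unlawful firearm possession $39,100.
Stacking rule: highest base plus 30% of each additional charge. Highest is child endangerment at $52,000. Additional: $36,000 × 30% = $10,800; $42,500 × 30% = $12,750; $39,100 × 30% = $11,730. Combined base = $52,000 + $35,280 = $87,280.
Net percentage adjustment: −30% +30% +5% +30% = +35%. $87,280 × 1.35 = $117,828.
$117,828 is within the $675,000 maximum.

$117,828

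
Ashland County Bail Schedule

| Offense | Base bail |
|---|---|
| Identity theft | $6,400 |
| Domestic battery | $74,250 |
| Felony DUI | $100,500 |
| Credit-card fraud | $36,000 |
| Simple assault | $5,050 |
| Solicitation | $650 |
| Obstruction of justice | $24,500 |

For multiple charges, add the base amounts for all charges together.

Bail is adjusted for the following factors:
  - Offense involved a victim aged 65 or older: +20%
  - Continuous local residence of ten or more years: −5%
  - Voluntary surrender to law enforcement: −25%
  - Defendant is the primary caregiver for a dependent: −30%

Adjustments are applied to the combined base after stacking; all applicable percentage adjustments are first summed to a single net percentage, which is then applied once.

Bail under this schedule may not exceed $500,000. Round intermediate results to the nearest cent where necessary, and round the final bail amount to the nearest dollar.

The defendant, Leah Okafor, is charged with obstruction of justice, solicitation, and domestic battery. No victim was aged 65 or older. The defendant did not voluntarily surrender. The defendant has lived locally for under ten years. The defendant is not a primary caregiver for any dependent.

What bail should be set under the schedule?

$99,400

Base amounts from the schedule: obstruction of justice $24,500; solicitation $650; domestic battery $74,250.
Stacking rule: sum of all bases. $24,500 + $650 + $74,250 = $99,400.
No adjustment factors apply to this defendant.
$99,400 is within the $500,000 maximum.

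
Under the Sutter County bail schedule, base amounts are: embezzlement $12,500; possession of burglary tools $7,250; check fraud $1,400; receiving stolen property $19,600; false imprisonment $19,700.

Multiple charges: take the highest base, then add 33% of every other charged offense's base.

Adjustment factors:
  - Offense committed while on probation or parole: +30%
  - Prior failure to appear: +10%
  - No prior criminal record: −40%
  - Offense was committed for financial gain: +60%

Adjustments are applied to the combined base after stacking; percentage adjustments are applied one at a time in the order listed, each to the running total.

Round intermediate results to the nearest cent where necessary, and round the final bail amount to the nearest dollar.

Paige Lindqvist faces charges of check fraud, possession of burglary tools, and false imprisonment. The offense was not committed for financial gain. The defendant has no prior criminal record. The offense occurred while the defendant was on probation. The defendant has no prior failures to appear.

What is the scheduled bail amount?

Base amounts from the schedule: check fraud $1,400; possession of burglary tools $7,250; false imprisonment $19,700.
Stacking rule: highest base plus 33% of each additional charge. Highest is false imprisonment at $19,700. Additional: $1,400 × 33% = $462; $7,250 × 33% = $2,392.50. Combined base = $19,700 + $2,854.50 = $22,554.50.
Offense committed while on probation or parole (+30%): $22,554.50 × 1.3 = $29,320.85.
No prior criminal record (−40%): $29,320.85 × 0.6 = $17,592.51.
Rounded to the nearest dollar: $17,593.

$17,593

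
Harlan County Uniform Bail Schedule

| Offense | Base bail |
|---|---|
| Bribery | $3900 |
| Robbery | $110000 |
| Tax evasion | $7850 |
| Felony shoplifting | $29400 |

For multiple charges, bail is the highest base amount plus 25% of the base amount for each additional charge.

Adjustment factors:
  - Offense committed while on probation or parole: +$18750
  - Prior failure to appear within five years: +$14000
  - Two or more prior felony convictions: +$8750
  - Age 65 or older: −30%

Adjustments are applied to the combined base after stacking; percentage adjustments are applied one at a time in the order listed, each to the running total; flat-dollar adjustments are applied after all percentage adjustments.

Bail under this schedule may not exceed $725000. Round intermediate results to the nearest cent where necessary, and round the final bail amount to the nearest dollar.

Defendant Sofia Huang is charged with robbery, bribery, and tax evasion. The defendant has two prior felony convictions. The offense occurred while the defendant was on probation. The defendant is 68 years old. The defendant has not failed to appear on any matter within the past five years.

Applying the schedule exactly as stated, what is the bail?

Base amounts from the schedule: robbery $110000; bribery $3900; tax evasion $7850.
Stacking rule: highest base plus 25% of each additional charge. Highest is robbery at $110000. Additional: $3900 × 25% = $975; $7850 × 25% = $1962.50. Combined base = $110000 + $2937.50 = $112937.50.
Age 65 or older (−30%): $112937.50 × 0.7 = $79056.25.
Offense committed while on probation or parole (+$18750 flat): $79056.25 + $18750 = $97806.25.
Two or more prior felony convictions (+$8750 flat): $97806.25 + $8750 = $106556.25.
$106556.25 is within the $725000 maximum.
Rounded to the nearest dollar: $106556.

$106556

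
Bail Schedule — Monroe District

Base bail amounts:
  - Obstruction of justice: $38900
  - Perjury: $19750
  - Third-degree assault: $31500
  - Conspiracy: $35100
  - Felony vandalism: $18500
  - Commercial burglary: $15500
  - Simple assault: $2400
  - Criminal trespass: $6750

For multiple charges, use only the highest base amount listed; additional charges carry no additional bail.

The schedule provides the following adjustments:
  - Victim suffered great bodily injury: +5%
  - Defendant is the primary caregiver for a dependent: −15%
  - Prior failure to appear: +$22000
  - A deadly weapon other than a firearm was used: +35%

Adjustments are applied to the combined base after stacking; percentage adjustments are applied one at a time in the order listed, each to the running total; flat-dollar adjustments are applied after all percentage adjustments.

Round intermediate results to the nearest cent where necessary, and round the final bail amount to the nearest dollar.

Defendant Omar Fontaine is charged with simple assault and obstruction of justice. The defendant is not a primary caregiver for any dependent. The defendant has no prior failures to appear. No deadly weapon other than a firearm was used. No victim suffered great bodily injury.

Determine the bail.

Base amounts from the schedule: simple assault $2400; obstruction of justice $38900.
Stacking rule: use the highest base only. Highest is obstruction of justice at $38900. Combined base = $38900.
No adjustment factors apply to this defendant.

$38900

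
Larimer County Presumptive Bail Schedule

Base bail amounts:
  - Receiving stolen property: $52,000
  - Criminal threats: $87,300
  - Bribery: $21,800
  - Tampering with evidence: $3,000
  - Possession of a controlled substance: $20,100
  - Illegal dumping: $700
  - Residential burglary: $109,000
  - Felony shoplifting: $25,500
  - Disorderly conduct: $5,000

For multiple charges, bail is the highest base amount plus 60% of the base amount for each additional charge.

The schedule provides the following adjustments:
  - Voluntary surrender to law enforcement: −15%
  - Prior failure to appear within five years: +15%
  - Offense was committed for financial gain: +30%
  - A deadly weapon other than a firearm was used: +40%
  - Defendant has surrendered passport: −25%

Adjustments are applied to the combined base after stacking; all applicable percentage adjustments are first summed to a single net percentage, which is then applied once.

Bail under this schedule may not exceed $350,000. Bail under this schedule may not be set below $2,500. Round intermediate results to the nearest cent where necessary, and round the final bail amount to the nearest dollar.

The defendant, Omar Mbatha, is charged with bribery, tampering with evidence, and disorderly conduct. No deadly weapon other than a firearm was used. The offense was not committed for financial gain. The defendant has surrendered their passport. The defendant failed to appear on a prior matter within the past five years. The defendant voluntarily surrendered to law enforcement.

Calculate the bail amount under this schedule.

$19,950

Base amounts from the schedule: bribery $21,800; tampering with evidence $3,000; disorderly conduct $5,000.
Stacking rule: highest base plus 60% of each additional charge. Highest is bribery at $21,800. Additional: $3,000 × 60% = $1,800; $5,000 × 60% = $3,000. Combined base = $21,800 + $4,800 = $26,600.
Net percentage adjustment: −15% +15% −25% = −25%. $26,600 × 0.75 = $19,950.
$19,950 is within the $350,000 maximum.
$19,950 is at or above the $2,500 minimum.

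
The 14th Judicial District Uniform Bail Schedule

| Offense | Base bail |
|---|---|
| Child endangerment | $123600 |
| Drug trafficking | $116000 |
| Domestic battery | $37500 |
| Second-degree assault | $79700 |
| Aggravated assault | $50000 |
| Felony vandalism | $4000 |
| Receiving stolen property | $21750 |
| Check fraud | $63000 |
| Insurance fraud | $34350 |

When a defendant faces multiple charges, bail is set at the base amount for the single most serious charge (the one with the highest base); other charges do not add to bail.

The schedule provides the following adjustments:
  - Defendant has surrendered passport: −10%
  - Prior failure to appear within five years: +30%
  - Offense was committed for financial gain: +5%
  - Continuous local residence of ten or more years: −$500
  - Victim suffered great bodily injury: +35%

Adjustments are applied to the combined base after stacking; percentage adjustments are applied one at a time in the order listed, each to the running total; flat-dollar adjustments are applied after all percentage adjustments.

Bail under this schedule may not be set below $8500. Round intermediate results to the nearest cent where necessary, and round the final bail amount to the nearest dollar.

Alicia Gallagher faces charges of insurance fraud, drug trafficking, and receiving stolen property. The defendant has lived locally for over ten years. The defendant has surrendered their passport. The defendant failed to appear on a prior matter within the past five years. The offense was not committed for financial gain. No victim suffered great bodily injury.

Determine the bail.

$135220

Base amounts from the schedule: insurance fraud $34350; drug trafficking $116000; receiving stolen property $21750.
Stacking rule: use the highest base only. Highest is drug trafficking at $116000. Combined base = $116000.
Defendant has surrendered passport (−10%): $116000 × 0.9 = $104400.
Prior failure to appear within five years (+30%): $104400 × 1.3 = $135720.
Continuous local residence of ten or more years (−$500 flat): $135720 − $500 = $135220.
$135220 is at or above the $8500 minimum.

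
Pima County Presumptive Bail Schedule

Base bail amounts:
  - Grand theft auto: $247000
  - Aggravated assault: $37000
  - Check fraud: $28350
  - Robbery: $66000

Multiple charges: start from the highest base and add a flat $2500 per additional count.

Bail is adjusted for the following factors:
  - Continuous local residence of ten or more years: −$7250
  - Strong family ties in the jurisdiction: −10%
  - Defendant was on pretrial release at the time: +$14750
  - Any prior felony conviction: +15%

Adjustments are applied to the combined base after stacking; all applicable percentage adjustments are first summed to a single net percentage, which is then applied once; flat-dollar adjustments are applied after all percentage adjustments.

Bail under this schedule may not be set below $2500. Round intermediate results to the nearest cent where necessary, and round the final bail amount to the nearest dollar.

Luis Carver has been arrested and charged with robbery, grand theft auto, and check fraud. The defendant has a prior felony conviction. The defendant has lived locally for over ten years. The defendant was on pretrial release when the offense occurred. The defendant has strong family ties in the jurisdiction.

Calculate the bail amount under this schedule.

Base amounts from the schedule: robbery $66000; grand theft auto $247000; check fraud $28350.
Stacking rule: highest base plus $2500 per additional charge. Highest is grand theft auto at $247000; 2 additional charges → +$5000. Combined base = $252000.
Net percentage adjustment: −10% +15% = +5%. $252000 × 1.05 = $264600.
Continuous local residence of ten or more years (−$7250 flat): $264600 − $7250 = $257350.
Defendant was on pretrial release at the time (+$14750 flat): $257350 + $14750 = $272100.
$272100 is at or above the $2500 minimum.

$272100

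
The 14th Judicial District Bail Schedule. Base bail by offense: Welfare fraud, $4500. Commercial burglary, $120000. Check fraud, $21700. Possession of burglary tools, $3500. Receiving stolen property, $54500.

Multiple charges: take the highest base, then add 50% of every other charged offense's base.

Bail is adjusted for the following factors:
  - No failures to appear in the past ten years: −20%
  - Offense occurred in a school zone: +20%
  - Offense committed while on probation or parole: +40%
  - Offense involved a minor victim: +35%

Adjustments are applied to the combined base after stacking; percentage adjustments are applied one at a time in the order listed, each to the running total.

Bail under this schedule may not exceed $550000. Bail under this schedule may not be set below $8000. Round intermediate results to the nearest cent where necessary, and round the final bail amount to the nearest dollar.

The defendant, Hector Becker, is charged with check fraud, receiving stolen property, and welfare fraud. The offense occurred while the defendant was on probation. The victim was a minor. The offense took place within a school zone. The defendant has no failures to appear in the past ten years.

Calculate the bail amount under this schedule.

Base amounts from the schedule: check fraud $21700; receiving stolen property $54500; welfare fraud $4500.
Stacking rule: highest base plus 50% of each additional charge. Highest is receiving stolen property at $54500. Additional: $21700 × 50% = $10850; $4500 × 50% = $2250. Combined base = $54500 + $13100 = $67600.
No failures to appear in the past ten years (−20%): $67600 × 0.8 = $54080.
Offense occurred in a school zone (+20%): $54080 × 1.2 = $64896.
Offense committed while on probation or parole (+40%): $64896 × 1.4 = $90854.40.
Offense involved a minor victim (+35%): $90854.40 × 1.35 = $122653.44.
$122653.44 is within the $550000 maximum.
$122653.44 is at or above the $8000 minimum.
Rounded to the nearest dollar: $122653.

$122653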